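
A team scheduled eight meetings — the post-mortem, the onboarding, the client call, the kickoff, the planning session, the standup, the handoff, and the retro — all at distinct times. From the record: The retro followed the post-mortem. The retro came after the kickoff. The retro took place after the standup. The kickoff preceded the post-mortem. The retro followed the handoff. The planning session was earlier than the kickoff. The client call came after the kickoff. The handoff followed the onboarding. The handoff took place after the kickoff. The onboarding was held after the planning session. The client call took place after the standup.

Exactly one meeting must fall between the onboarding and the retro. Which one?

Tracing the constraints gives the onboarding → the handoff → the retro, so the handoff sits after the onboarding and before the retro.
No other meeting is forced both after the onboarding and before the retro.

the handoff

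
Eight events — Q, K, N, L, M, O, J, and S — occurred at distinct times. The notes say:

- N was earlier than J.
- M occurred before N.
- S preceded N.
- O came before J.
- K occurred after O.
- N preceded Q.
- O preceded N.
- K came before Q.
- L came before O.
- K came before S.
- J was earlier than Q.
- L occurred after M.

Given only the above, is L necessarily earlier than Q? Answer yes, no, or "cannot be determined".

yes

Chain the constraints: L → O → K → Q. Each link is directly stated, so L comes before Q.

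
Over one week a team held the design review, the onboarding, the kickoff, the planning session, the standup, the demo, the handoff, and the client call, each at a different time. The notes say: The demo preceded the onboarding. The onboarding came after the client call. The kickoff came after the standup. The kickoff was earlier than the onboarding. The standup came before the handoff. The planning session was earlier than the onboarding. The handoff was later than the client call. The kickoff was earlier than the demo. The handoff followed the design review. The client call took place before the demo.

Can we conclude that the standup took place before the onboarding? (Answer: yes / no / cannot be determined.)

yes

Chain the constraints: the standup → the kickoff → the onboarding. Each link is directly stated, so the standup comes before the onboarding.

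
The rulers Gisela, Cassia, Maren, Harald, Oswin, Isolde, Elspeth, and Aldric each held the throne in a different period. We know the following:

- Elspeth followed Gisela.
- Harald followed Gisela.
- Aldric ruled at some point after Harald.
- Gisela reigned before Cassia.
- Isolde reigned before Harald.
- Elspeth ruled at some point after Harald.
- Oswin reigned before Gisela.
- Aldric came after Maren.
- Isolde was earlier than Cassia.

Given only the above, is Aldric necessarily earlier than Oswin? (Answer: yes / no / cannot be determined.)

no

Tracing the constraints gives Oswin → Gisela → Harald → Aldric, so Oswin must come before Aldric.
That means Aldric cannot be before Oswin.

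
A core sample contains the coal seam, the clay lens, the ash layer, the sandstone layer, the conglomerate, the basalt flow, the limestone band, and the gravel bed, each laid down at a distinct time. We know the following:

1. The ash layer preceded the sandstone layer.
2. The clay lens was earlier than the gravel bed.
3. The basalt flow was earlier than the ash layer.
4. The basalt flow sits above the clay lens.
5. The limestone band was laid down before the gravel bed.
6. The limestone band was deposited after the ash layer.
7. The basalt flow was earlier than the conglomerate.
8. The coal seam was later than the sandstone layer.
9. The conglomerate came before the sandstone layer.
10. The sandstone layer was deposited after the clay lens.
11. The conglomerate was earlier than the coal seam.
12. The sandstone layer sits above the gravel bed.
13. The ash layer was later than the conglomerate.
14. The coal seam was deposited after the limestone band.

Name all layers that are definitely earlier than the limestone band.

the ash layer, the basalt flow, the clay lens, the conglomerate

Directly stated before the limestone band: the ash layer.
The basalt flow reaches the limestone band via the basalt flow → the ash layer → the limestone band.
The clay lens reaches the limestone band via the clay lens → the basalt flow → the ash layer → the limestone band.
The conglomerate reaches the limestone band via the conglomerate → the ash layer → the limestone band.
No chain forces the sandstone layer (or any of the others) ahead of the limestone band.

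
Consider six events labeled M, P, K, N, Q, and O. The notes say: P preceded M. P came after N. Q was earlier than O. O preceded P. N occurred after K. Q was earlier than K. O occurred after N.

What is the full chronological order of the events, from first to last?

The constraints fix every adjacent pair, so only one ordering works:
Q → K → N → O → P → M.

Q, K, N, O, P, M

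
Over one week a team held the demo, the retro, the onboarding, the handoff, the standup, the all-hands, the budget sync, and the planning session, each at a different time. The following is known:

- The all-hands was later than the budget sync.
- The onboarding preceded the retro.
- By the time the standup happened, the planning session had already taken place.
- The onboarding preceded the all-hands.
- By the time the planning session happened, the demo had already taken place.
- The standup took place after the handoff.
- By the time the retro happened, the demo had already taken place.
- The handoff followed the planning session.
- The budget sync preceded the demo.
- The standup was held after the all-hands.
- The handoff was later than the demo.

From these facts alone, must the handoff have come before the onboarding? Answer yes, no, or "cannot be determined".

cannot be determined

No chain of stated constraints runs from the handoff to the onboarding, and none runs from the onboarding to the handoff either.
So the relative order of the handoff and the onboarding is not fixed by the given facts.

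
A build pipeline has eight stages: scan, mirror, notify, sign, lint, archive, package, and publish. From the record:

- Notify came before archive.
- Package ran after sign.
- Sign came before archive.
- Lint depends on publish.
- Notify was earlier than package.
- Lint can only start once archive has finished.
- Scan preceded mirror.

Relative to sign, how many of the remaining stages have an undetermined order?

4

Forced after sign: archive, lint, and package.
That leaves mirror, notify, publish, and scan with no forced order relative to sign — 4.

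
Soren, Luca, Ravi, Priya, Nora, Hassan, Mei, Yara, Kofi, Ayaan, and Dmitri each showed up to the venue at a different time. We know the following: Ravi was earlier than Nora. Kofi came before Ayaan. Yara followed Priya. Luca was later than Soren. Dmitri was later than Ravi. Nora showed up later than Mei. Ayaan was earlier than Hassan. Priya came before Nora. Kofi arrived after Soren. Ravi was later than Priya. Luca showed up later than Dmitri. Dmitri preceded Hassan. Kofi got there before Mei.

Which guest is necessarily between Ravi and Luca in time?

Tracing the constraints gives Ravi → Dmitri → Luca, so Dmitri sits after Ravi and before Luca.
No other guest is forced both after Ravi and before Luca.

Dmitri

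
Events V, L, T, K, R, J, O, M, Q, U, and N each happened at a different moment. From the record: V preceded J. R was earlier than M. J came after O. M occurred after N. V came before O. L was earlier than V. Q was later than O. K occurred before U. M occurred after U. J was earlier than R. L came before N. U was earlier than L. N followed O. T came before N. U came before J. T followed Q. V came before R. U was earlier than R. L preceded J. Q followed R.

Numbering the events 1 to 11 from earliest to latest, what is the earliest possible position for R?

7

J, K, L, O, U, and V must all come before R — 6 forced predecessors.
Nothing else is forced ahead of R, so its earliest slot is position 6 + 1 = 7.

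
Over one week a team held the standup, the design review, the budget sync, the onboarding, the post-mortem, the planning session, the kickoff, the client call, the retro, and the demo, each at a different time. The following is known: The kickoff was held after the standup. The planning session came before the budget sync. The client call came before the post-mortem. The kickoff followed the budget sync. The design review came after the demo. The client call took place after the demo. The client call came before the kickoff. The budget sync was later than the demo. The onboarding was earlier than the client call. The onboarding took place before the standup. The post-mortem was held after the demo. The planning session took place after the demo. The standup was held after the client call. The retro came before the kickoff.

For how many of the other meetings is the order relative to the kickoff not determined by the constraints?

2

Forced before the kickoff: the budget sync, the client call, the demo, the onboarding, the planning session, the retro, and the standup.
That leaves the design review and the post-mortem with no forced order relative to the kickoff — 2.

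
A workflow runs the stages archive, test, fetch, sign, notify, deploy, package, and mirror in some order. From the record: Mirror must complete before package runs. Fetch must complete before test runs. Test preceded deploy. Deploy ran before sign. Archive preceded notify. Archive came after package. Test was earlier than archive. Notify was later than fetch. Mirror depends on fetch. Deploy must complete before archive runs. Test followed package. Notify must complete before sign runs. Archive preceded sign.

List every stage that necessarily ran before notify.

Directly stated before notify: archive and fetch.
Deploy reaches notify via deploy → archive → notify.
Mirror reaches notify via mirror → package → archive → notify.
Package reaches notify via package → archive → notify.
Likewise test reaches notify by chaining the stated constraints.
No chain forces sign ahead of notify.

archive, deploy, fetch, mirror, package, test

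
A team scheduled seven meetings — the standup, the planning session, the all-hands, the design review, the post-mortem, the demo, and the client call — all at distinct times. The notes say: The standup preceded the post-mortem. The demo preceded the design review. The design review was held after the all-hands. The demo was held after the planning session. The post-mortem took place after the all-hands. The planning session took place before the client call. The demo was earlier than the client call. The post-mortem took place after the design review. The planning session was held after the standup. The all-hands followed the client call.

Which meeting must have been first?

The standup has a chain of constraints placing it before every other meeting, so the standup must be first.

the standup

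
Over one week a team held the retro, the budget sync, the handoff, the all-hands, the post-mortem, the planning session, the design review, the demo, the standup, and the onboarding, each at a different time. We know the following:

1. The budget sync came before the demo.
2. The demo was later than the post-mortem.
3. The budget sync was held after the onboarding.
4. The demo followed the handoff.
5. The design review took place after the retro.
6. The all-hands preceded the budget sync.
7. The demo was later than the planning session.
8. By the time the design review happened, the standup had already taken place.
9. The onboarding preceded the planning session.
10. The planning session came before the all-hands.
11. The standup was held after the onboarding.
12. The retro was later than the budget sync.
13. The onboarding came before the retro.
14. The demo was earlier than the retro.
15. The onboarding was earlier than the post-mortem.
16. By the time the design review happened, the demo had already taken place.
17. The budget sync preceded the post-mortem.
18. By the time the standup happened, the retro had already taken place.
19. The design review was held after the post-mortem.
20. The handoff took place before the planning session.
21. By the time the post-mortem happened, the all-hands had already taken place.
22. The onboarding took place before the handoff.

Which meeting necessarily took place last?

the design review

Every other meeting has a chain of constraints placing it before the design review, so the design review is last.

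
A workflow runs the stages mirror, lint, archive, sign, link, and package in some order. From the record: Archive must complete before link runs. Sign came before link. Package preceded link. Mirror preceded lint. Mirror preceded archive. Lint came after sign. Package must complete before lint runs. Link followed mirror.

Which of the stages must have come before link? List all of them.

archive, mirror, package, sign

Directly stated before link: archive, mirror, package, and sign.
No chain forces lint ahead of link.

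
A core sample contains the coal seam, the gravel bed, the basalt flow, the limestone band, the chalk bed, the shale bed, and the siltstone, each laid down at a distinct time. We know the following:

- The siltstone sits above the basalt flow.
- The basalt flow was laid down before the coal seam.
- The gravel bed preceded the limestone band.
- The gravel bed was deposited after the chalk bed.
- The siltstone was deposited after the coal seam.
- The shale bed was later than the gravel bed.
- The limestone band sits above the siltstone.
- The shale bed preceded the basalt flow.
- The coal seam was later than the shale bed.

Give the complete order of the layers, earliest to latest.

The constraints fix every adjacent pair, so only one ordering works:
the chalk bed → the gravel bed → the shale bed → the basalt flow → the coal seam → the siltstone → the limestone band.

the chalk bed, the gravel bed, the shale bed, the basalt flow, the coal seam, the siltstone, the limestone band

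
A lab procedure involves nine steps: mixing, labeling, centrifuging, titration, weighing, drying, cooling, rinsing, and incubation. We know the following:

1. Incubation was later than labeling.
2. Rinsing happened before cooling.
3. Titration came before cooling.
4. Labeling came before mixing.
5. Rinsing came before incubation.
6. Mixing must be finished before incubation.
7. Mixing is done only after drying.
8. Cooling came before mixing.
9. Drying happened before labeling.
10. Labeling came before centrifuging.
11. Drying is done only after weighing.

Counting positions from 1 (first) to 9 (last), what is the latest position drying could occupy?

5

Drying must come before centrifuging, incubation, labeling, and mixing — 4 steps forced after it.
Everything else can be placed before drying in some valid order, so drying can sit as late as position 9 − 4 = 5.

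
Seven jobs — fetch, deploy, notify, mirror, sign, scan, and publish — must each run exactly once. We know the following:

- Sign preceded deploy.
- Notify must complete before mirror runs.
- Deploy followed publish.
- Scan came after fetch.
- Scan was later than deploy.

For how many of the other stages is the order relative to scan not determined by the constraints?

2

Forced before scan: deploy, fetch, publish, and sign.
That leaves mirror and notify with no forced order relative to scan — 2.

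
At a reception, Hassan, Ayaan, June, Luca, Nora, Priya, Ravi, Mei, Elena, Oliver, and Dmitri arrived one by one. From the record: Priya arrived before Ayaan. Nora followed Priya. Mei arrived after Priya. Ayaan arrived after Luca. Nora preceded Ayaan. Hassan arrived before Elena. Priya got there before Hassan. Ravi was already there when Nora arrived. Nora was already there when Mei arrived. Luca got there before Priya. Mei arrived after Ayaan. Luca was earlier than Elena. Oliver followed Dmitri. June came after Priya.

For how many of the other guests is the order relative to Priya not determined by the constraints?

Forced before Priya: Luca; forced after Priya: Ayaan, Elena, Hassan, June, Mei, and Nora.
That leaves Dmitri, Oliver, and Ravi with no forced order relative to Priya — 3.

3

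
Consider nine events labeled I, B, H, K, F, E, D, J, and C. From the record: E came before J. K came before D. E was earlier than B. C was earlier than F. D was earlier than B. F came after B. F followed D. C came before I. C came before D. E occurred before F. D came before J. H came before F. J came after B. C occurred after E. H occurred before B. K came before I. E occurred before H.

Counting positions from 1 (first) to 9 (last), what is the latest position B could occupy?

B must come before F and J — 2 events forced after it.
Everything else can be placed before B in some valid order, so B can sit as late as position 9 − 2 = 7.

7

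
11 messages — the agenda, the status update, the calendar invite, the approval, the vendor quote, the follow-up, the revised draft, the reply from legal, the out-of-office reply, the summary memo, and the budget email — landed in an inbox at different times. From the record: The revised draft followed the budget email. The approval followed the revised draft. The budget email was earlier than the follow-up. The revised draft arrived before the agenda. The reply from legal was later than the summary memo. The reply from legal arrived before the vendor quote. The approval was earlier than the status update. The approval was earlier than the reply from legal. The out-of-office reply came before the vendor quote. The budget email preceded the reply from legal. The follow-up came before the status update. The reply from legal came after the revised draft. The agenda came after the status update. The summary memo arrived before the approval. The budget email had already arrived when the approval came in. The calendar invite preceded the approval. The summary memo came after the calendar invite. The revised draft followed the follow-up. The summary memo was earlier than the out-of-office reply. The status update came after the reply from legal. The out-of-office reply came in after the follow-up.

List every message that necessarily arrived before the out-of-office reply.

Directly stated before the out-of-office reply: the follow-up and the summary memo.
The budget email reaches the out-of-office reply via the budget email → the follow-up → the out-of-office reply.
The calendar invite reaches the out-of-office reply via the calendar invite → the summary memo → the out-of-office reply.
No chain forces the approval (or any of the others) ahead of the out-of-office reply.

the budget email, the calendar invite, the follow-up, the summary memo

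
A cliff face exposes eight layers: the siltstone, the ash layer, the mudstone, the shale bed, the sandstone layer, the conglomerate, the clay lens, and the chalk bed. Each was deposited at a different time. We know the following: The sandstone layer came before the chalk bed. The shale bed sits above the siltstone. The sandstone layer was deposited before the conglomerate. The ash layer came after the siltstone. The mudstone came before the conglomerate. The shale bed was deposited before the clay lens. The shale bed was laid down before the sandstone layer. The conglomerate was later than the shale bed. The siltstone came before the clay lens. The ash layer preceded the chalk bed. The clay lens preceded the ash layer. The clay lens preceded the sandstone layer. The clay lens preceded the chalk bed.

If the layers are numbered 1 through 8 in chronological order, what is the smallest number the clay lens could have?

The shale bed and the siltstone must both come before the clay lens — 2 forced predecessors.
Nothing else is forced ahead of the clay lens, so its earliest slot is position 2 + 1 = 3.

3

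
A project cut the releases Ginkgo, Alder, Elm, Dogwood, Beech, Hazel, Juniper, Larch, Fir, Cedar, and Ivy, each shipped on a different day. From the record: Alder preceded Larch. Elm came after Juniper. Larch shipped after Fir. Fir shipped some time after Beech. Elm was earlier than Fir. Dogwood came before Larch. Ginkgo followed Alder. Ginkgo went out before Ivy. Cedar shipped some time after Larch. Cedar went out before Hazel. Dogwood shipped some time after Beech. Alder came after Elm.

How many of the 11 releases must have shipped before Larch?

Directly stated before Larch: Alder, Dogwood, and Fir.
Beech reaches Larch via Beech → Fir → Larch.
Elm reaches Larch via Elm → Fir → Larch.
Juniper reaches Larch via Juniper → Elm → Fir → Larch.
No chain forces Cedar (or any of the others) ahead of Larch.
That's Alder, Beech, Dogwood, Elm, Fir, and Juniper — 6 in all.

6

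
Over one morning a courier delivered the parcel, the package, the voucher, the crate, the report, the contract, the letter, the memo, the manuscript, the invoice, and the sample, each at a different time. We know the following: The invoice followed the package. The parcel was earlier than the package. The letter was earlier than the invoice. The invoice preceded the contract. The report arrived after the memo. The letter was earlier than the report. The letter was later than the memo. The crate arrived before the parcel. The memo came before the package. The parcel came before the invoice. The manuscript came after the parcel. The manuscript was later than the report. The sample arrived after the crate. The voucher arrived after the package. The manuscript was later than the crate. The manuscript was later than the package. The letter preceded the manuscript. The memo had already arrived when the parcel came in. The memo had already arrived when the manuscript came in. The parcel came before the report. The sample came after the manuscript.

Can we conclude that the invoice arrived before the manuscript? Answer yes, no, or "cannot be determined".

No chain of stated constraints runs from the invoice to the manuscript, and none runs from the manuscript to the invoice either.
So the relative order of the invoice and the manuscript is not fixed by the given facts.

cannot be determined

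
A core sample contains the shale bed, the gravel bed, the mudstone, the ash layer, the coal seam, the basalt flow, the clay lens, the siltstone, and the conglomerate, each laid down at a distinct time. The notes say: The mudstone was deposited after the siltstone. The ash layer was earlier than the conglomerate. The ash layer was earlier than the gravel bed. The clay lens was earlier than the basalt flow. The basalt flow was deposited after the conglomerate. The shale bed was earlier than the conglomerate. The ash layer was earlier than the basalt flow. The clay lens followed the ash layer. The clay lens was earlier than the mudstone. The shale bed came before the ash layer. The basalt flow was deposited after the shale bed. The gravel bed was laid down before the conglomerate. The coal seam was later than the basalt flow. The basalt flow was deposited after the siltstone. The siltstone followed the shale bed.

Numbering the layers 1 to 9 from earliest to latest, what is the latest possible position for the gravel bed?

The gravel bed must come before the basalt flow, the coal seam, and the conglomerate — 3 layers forced after it.
Everything else can be placed before the gravel bed in some valid order, so the gravel bed can sit as late as position 9 − 3 = 6.

6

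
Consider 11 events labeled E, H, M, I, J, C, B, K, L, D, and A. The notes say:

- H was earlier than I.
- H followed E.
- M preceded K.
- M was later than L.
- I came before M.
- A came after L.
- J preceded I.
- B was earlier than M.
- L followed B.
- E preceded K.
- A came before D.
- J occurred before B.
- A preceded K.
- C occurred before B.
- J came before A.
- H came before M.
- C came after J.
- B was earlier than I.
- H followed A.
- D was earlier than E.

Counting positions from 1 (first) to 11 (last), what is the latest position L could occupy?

4

L must come before A, D, E, H, I, K, and M — 7 events forced after it.
Everything else can be placed before L in some valid order, so L can sit as late as position 11 − 7 = 4.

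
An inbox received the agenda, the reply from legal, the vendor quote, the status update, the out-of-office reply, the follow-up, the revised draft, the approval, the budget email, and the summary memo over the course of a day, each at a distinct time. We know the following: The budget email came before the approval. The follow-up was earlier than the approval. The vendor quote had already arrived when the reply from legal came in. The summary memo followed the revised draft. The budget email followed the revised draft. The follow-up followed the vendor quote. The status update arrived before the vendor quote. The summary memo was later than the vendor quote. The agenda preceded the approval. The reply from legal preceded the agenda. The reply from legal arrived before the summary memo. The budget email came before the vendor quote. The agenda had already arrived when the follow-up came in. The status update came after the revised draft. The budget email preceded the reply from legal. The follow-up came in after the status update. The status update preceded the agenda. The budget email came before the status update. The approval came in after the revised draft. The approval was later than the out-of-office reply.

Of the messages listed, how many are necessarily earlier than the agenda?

5

Directly stated before the agenda: the reply from legal and the status update.
The budget email reaches the agenda via the budget email → the status update → the agenda.
The revised draft reaches the agenda via the revised draft → the status update → the agenda.
The vendor quote reaches the agenda via the vendor quote → the reply from legal → the agenda.
No chain forces the approval (or any of the others) ahead of the agenda.
That's the budget email, the reply from legal, the revised draft, the status update, and the vendor quote — 5 in all.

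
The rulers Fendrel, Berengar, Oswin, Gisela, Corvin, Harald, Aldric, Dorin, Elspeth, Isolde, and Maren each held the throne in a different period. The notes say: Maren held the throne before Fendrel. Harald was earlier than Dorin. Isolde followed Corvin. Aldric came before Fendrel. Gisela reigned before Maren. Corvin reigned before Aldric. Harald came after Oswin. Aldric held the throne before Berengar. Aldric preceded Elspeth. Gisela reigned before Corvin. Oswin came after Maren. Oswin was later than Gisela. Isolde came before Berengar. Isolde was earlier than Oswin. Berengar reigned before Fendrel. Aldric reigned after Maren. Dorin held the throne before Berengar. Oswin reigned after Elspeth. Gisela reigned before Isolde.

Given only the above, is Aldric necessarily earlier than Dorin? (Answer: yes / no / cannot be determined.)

Chain the constraints: Aldric → Elspeth → Oswin → Harald → Dorin. Each link is directly stated, so Aldric comes before Dorin.

yes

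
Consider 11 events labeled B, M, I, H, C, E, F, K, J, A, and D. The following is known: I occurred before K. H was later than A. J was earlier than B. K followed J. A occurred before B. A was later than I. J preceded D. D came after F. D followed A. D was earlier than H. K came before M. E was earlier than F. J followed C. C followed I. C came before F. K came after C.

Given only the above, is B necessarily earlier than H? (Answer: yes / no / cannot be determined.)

No chain of stated constraints runs from B to H, and none runs from H to B either.
So the relative order of B and H is not fixed by the given facts.

cannot be determined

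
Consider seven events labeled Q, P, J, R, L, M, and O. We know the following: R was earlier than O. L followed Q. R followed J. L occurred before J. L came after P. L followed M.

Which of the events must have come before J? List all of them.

L, M, P, Q

Directly stated before J: L.
M reaches J via M → L → J.
P reaches J via P → L → J.
Q reaches J via Q → L → J.
No chain forces O (or any of the others) ahead of J.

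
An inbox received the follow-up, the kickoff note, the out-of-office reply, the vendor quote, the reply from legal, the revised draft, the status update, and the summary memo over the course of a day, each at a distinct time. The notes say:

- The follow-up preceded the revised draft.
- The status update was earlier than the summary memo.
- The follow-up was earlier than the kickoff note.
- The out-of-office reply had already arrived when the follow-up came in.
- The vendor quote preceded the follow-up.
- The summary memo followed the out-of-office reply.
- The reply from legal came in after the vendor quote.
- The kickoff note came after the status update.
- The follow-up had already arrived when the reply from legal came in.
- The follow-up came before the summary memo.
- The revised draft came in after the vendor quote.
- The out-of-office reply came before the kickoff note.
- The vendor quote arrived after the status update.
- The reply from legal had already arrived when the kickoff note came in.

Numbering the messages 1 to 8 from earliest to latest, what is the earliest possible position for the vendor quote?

2

The status update must come before the vendor quote — 1 forced predecessor.
Nothing else is forced ahead of the vendor quote, so its earliest slot is position 1 + 1 = 2.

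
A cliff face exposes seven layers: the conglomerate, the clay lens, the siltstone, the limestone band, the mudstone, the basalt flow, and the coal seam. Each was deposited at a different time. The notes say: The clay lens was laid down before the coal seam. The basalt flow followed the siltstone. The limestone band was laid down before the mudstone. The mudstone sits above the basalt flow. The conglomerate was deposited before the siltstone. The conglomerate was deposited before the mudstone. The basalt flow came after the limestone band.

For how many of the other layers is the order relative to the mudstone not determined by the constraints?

2

Forced before the mudstone: the basalt flow, the conglomerate, the limestone band, and the siltstone.
That leaves the clay lens and the coal seam with no forced order relative to the mudstone — 2.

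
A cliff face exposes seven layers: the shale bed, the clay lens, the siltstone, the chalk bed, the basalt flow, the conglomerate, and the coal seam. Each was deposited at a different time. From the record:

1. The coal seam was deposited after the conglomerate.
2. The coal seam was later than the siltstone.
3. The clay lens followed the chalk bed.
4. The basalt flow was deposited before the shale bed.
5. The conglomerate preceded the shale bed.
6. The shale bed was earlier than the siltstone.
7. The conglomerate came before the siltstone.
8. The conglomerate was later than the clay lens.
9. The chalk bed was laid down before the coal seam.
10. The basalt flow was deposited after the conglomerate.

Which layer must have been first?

The chalk bed has a chain of constraints placing it before every other layer, so the chalk bed must be first.

the chalk bed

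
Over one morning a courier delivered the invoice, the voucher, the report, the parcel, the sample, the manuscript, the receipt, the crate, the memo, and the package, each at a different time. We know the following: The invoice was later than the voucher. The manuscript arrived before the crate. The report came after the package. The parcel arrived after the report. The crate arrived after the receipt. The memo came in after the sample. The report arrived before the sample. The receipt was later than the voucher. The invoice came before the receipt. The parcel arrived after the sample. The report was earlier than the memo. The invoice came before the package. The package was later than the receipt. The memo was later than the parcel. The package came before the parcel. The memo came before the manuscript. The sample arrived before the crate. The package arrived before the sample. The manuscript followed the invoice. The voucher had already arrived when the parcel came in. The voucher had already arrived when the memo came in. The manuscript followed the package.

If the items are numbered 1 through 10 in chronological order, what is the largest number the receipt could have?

3

The receipt must come before the crate, the manuscript, the memo, the package, the parcel, the report, and the sample — 7 items forced after it.
Everything else can be placed before the receipt in some valid order, so the receipt can sit as late as position 10 − 7 = 3.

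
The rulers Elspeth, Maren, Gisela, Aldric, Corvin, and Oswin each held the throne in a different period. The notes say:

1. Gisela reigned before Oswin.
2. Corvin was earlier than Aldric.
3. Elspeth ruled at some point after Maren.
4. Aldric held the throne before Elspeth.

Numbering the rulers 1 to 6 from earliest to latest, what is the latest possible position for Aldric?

Aldric must come before Elspeth — 1 ruler forced after them.
Everything else can be placed before Aldric in some valid order, so Aldric can sit as late as position 6 − 1 = 5.

5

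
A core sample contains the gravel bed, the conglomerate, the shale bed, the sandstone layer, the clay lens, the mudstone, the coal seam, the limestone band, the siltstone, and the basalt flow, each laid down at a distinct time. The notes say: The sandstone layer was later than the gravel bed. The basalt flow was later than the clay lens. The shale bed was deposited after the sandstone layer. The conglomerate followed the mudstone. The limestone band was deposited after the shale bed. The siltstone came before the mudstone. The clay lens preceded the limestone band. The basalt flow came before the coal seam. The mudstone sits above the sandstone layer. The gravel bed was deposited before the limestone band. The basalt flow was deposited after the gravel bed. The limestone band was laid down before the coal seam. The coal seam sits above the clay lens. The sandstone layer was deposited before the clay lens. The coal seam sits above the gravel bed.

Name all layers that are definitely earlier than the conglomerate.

Directly stated before the conglomerate: the mudstone.
The gravel bed reaches the conglomerate via the gravel bed → the sandstone layer → the mudstone → the conglomerate.
The sandstone layer reaches the conglomerate via the sandstone layer → the mudstone → the conglomerate.
The siltstone reaches the conglomerate via the siltstone → the mudstone → the conglomerate.
No chain forces the clay lens (or any of the others) ahead of the conglomerate.

the gravel bed, the mudstone, the sandstone layer, the siltstone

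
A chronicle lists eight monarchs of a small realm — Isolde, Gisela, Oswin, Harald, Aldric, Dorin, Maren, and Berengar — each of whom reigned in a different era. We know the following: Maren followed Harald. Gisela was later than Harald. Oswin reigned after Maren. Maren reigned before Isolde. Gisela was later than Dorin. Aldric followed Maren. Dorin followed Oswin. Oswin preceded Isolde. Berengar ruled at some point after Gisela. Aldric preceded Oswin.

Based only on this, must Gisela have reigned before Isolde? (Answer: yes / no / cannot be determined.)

No chain of stated constraints runs from Gisela to Isolde, and none runs from Isolde to Gisela either.
So the relative order of Gisela and Isolde is not fixed by the given facts.

cannot be determined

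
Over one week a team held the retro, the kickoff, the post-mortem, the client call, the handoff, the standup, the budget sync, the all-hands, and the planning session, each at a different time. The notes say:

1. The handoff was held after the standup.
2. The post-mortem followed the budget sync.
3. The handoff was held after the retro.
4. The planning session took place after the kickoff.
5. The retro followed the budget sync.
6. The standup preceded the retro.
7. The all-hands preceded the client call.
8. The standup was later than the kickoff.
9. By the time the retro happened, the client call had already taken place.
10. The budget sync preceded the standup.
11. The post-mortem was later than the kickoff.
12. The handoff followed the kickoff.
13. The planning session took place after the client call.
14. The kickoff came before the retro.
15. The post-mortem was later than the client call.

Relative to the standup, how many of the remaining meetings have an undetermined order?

4

Forced before the standup: the budget sync and the kickoff; forced after the standup: the handoff and the retro.
That leaves the all-hands, the client call, the planning session, and the post-mortem with no forced order relative to the standup — 4.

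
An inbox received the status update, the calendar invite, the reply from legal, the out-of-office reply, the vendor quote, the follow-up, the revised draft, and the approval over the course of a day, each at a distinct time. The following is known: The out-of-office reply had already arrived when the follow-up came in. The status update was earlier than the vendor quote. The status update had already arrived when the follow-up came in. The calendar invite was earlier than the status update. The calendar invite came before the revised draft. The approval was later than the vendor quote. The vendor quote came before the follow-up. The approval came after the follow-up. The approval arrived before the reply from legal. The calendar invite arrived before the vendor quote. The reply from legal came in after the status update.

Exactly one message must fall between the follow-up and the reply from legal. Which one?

Tracing the constraints gives the follow-up → the approval → the reply from legal, so the approval sits after the follow-up and before the reply from legal.
No other message is forced both after the follow-up and before the reply from legal.

the approval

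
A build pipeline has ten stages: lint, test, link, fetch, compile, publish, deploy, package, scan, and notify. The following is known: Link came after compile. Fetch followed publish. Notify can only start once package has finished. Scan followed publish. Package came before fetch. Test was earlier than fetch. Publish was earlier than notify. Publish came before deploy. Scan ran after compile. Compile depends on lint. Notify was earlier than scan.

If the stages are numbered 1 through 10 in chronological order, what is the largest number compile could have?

8

Compile must come before link and scan — 2 stages forced after it.
Everything else can be placed before compile in some valid order, so compile can sit as late as position 10 − 2 = 8.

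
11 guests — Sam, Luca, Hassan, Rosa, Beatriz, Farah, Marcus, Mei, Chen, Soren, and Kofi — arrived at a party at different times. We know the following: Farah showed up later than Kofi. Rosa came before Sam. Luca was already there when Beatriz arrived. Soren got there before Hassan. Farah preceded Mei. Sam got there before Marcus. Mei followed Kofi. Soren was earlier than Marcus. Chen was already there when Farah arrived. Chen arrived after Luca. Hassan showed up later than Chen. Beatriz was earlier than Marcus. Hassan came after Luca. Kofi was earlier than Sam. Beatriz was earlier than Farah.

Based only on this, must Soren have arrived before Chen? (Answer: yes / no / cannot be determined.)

cannot be determined

No chain of stated constraints runs from Soren to Chen, and none runs from Chen to Soren either.
So the relative order of Soren and Chen is not fixed by the given facts.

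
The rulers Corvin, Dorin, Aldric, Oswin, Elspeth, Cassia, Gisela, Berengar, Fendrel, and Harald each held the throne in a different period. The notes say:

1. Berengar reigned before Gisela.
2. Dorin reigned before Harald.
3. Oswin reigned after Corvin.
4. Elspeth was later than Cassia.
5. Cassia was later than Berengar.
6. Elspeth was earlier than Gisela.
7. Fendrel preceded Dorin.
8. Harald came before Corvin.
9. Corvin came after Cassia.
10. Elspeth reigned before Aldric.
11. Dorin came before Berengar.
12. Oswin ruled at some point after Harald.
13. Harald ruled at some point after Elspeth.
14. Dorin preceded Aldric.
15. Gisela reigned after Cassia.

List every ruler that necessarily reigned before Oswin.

Berengar, Cassia, Corvin, Dorin, Elspeth, Fendrel, Harald

Directly stated before Oswin: Corvin and Harald.
Berengar reaches Oswin via Berengar → Cassia → Corvin → Oswin.
Cassia reaches Oswin via Cassia → Corvin → Oswin.
Dorin reaches Oswin via Dorin → Harald → Oswin.
Likewise Elspeth and Fendrel each reach Oswin by chaining the stated constraints.
No chain forces Gisela (or any of the others) ahead of Oswin.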